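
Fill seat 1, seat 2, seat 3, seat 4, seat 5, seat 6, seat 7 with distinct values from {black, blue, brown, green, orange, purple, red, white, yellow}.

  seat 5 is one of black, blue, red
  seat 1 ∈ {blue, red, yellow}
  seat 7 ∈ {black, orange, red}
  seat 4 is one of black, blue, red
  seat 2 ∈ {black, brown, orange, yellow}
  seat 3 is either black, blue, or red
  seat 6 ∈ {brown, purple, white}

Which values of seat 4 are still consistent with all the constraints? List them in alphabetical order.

seat 3, seat 4, seat 5 share exactly the 3 values {black, blue, red}; by pigeonhole those values go to them, so strike black, blue, red from seat 1, seat 2, seat 7.
seat 1 has just one choice, so seat 1 = yellow. So seat 2 can't be yellow.
seat 7 must be orange (only option left). Eliminate orange elsewhere: seat 2.
That leaves seat 2 = brown. Remove brown from seat 6.
No further eliminations apply; seat 4 can still be any of black, blue, red.

black, blue, red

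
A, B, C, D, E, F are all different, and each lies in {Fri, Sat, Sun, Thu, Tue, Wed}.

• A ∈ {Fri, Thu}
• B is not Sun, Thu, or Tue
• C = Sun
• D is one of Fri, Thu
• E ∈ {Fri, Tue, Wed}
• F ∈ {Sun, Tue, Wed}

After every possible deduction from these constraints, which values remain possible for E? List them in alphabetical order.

C must be Sun (only option left). Remove Sun from F.
The 5 still-open variables draw from only 5 values {Fri, Sat, Thu, Tue, Wed}, so each is used; only B can be Sat, hence B = Sat.
The 2 variables A and D are confined to {Fri, Thu}, which locks those values in; drop them from E.
No further eliminations apply; E can still be any of Tue, Wed.

Tue, Wed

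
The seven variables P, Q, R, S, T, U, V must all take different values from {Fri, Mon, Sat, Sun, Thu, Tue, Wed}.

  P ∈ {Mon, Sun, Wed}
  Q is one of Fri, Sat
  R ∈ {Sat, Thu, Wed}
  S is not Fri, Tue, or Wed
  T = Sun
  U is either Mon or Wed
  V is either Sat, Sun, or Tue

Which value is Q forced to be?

T must be Sun (only option left). Remove Sun from P, S, V.
The 6 still-open variables draw from only 6 values {Fri, Mon, Sat, Thu, Tue, Wed}, so each is used; only Q can be Fri, hence Q = Fri.

Fri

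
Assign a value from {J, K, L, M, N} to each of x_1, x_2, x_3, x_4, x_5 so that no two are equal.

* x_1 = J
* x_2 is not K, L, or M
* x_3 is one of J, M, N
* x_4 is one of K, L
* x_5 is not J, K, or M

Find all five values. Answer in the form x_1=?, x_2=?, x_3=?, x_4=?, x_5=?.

x_1's domain is down to {J}, so x_1 = J. Remove J from x_2, x_3.
x_2 has just one choice, so x_2 = N. So x_3, x_5 can't be N.
x_3 must be M (only option left).
x_5 must be L (only option left). Remove L from x_4.
x_4 must be K (only option left).

x_1=J, x_2=N, x_3=M, x_4=K, x_5=L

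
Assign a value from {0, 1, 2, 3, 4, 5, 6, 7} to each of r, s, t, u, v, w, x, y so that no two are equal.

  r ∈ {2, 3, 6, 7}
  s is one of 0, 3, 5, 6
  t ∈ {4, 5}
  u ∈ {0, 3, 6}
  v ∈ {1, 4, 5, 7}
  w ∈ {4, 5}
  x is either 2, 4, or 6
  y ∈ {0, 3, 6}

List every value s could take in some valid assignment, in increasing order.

Among the 8 variables, 1 fits only v (and all 8 values in {0, 1, 2, 3, 4, 5, 6, 7} must be used), so v = 1.
Among the 7 still-open variables, 7 fits only r (and all 7 values in {0, 2, 3, 4, 5, 6, 7} must be used), so r = 7.
The 6 still-open variables draw from only 6 values {0, 2, 3, 4, 5, 6}, so each is used; only x can be 2, hence x = 2.
The 2 variables t and w are confined to {4, 5}, which locks those values in; drop them from s.
No further eliminations apply; s can still be any of 0, 3, 6.

0, 3, 6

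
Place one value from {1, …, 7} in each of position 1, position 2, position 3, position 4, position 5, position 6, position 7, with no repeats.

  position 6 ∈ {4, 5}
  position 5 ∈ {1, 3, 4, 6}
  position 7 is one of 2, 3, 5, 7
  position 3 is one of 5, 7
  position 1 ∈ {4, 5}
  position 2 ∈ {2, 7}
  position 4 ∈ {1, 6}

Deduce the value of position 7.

3

position 1 and position 6 between them cover only {4, 5} — a naked pair. Remove those values from position 3, position 5, position 7.
position 3's domain is down to {7}, so position 3 = 7. Eliminate 7 elsewhere: position 2, position 7.
position 2's domain is down to {2}, so position 2 = 2. Eliminate 2 elsewhere: position 7.
So position 7 = 3.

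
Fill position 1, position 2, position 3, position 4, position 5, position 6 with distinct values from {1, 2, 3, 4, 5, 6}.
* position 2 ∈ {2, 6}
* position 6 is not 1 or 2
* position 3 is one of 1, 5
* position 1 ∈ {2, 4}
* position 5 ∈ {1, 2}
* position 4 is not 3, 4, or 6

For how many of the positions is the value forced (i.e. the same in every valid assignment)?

3

The 6 variables draw from only 6 values {1, 2, 3, 4, 5, 6}, so each is used; only position 6 can be 3, hence position 6 = 3.
Among the 5 still-open variables, 4 fits only position 1 (and all 5 values in {1, 2, 4, 5, 6} must be used), so position 1 = 4.
The 4 still-open variables draw from only 4 values {1, 2, 5, 6}, so each is used; only position 2 can be 6, hence position 2 = 6.
Determined: position 1=4, position 2=6, position 6=3. The other positions each still have more than one consistent value. That makes 3.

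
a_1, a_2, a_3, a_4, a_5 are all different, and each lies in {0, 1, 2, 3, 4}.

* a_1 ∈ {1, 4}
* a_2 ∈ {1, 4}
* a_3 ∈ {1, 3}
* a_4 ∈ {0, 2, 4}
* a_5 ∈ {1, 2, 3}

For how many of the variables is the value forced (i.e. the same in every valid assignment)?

The 5 variables together cover exactly {0, 1, 2, 3, 4} — 5 values for 5 variables — and 0 appears only in a_4's list, so a_4 = 0.
Among the 4 still-open variables, 2 fits only a_5 (and all 4 values in {1, 2, 3, 4} must be used), so a_5 = 2.
The 3 still-open variables draw from only 3 values {1, 3, 4}, so each is used; only a_3 can be 3, hence a_3 = 3.
Determined: a_3=3, a_4=0, a_5=2. The other variables each still have more than one consistent value. That makes 3.

3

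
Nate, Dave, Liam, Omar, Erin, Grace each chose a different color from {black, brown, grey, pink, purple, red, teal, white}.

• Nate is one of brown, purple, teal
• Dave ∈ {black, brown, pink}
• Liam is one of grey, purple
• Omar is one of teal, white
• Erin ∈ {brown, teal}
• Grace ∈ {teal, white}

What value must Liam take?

grey

Omar and Grace between them cover only {teal, white} — a naked pair. Remove those values from Nate, Erin.
Erin must be brown (only option left). So Nate, Dave can't be brown.
Nate's domain is down to {purple}, so Nate = purple. Eliminate purple elsewhere: Liam.
So Liam = grey.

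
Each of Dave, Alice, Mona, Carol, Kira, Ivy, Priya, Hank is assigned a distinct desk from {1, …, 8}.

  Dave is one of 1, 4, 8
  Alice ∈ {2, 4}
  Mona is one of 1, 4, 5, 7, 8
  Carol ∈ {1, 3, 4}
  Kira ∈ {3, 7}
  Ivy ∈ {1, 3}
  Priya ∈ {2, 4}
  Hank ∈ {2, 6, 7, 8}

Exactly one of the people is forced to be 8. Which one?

Dave

The 8 variables draw from only 8 values {1, 2, 3, 4, 5, 6, 7, 8}, so each is used; only Mona can be 5, hence Mona = 5.
The 7 still-open variables draw from only 7 values {1, 2, 3, 4, 6, 7, 8}, so each is used; only Hank can be 6, hence Hank = 6.
The 6 still-open variables together cover exactly {1, 2, 3, 4, 7, 8} — 6 values for 6 variables — and 7 appears only in Kira's list, so Kira = 7.
The 5 still-open variables together cover exactly {1, 2, 3, 4, 8} — 5 values for 5 variables — and 8 appears only in Dave's list, so Dave = 8.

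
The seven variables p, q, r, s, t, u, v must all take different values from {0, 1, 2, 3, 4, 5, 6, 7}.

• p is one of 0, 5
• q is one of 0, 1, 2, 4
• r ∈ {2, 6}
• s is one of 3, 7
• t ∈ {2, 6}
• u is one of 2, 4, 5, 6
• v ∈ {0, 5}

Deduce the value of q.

1

The 2 variables p and v are confined to {0, 5}, which locks those values in; drop them from q, u.
The 2 variables r and t are confined to {2, 6}, which locks those values in; drop them from q, u.
u has just one choice, so u = 4. Remove 4 from q.
So q = 1.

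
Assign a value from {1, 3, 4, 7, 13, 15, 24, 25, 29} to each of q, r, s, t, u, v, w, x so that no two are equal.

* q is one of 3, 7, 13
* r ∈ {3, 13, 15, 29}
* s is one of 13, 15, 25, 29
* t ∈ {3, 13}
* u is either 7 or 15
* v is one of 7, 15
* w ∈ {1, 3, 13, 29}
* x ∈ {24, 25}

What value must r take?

29

The 8 variables draw from only 8 values {1, 3, 7, 13, 15, 24, 25, 29}, so each is used; only w can be 1, hence w = 1.
Among the 7 still-open variables, 24 fits only x (and all 7 values in {3, 7, 13, 15, 24, 25, 29} must be used), so x = 24.
The 6 still-open variables together cover exactly {3, 7, 13, 15, 25, 29} — 6 values for 6 variables — and 25 appears only in s's list, so s = 25.
Among the 5 still-open variables, 29 fits only r (and all 5 values in {3, 7, 13, 15, 29} must be used), so r = 29.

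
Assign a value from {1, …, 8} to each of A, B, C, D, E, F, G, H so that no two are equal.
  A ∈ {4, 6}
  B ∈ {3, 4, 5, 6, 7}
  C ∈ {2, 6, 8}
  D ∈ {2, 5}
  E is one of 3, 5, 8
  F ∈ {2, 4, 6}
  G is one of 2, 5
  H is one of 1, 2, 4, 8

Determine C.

8

The 8 variables together cover exactly {1, 2, 3, 4, 5, 6, 7, 8} — 8 values for 8 variables — and 1 appears only in H's list, so H = 1.
Among the 7 still-open variables, 7 fits only B (and all 7 values in {2, 3, 4, 5, 6, 7, 8} must be used), so B = 7.
The 6 still-open variables together cover exactly {2, 3, 4, 5, 6, 8} — 6 values for 6 variables — and 3 appears only in E's list, so E = 3.
Among the 5 still-open variables, 8 fits only C (and all 5 values in {2, 4, 5, 6, 8} must be used), so C = 8.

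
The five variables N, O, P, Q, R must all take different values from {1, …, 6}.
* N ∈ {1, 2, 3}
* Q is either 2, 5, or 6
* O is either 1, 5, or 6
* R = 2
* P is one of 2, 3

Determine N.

R has just one choice, so R = 2. So N, P, Q can't be 2.
P's domain is down to {3}, so P = 3. Eliminate 3 elsewhere: N.
So N = 1.

1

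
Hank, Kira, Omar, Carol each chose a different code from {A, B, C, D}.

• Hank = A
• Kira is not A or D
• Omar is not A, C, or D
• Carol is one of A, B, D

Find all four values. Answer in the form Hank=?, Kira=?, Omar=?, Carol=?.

Hank=A, Kira=C, Omar=B, Carol=D

Hank's domain is down to {A}, so Hank = A. Strike A from Carol.
Omar's domain is down to {B}, so Omar = B. So Kira, Carol can't be B.
Carol's domain is down to {D}, so Carol = D.
Kira has just one choice, so Kira = C.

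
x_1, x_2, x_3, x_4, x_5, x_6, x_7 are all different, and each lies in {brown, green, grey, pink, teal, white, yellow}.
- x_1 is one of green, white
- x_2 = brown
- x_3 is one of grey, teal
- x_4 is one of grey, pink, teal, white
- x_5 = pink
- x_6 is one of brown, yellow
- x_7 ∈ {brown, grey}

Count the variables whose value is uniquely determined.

x_2 has just one choice, so x_2 = brown. Remove brown from x_6, x_7.
x_5's domain is down to {pink}, so x_5 = pink. Eliminate pink elsewhere: x_4.
That leaves x_6 = yellow.
That leaves x_7 = grey. So x_3, x_4 can't be grey.
That leaves x_3 = teal. Remove teal from x_4.
x_4 has just one choice, so x_4 = white. So x_1 can't be white.
x_1 must be green (only option left).
Every variable is fixed: x_1=green, x_2=brown, x_3=teal, x_4=white, x_5=pink, x_6=yellow, x_7=grey. That makes 7.

7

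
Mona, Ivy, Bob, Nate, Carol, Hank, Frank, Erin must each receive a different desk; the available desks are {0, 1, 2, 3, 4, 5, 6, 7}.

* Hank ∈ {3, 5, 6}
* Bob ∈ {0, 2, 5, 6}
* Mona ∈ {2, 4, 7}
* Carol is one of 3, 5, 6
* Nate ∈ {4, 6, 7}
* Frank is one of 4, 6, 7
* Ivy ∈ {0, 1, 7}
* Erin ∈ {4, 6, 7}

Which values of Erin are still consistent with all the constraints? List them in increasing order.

Among the 8 variables, 1 fits only Ivy (and all 8 values in {0, 1, 2, 3, 4, 5, 6, 7} must be used), so Ivy = 1.
The 7 still-open variables draw from only 7 values {0, 2, 3, 4, 5, 6, 7}, so each is used; only Bob can be 0, hence Bob = 0.
The 6 still-open variables draw from only 6 values {2, 3, 4, 5, 6, 7}, so each is used; only Mona can be 2, hence Mona = 2.
The 3 variables Nate, Frank, Erin are confined to {4, 6, 7}, which locks those values in; drop them from Carol, Hank.
No further eliminations apply; Erin can still be any of 4, 6, 7.

4, 6, 7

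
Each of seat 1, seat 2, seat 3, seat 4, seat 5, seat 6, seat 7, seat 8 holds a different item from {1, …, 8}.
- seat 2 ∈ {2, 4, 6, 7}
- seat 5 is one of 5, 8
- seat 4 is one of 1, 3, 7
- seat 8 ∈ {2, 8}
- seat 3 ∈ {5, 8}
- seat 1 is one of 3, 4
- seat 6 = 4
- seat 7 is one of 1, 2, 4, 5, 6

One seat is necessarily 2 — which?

seat 6's domain is down to {4}, so seat 6 = 4. Remove 4 from seat 1, seat 2, seat 7.
seat 1 has just one choice, so seat 1 = 3. Strike 3 from seat 4.
The 2 variables seat 3 and seat 5 are confined to {5, 8}, which locks those values in; drop them from seat 7, seat 8.
So 2 goes to seat 8.

seat 8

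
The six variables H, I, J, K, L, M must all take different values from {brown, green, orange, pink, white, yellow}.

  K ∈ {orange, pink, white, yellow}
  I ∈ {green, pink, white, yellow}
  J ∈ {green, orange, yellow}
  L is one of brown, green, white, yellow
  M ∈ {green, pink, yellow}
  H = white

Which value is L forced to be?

brown

H's domain is down to {white}, so H = white. Remove white from I, K, L.
The 5 still-open variables together cover exactly {brown, green, orange, pink, yellow} — 5 values for 5 variables — and brown appears only in L's list, so L = brown.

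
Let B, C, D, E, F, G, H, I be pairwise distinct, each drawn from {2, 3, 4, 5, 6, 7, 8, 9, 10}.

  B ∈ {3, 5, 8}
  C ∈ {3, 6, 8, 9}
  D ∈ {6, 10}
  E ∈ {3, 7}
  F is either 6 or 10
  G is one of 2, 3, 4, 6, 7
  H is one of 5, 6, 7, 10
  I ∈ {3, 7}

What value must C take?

9

D and F share exactly the 2 values {6, 10}; by pigeonhole those values go to them, so strike 6, 10 from C, G, H.
E and I share exactly the 2 values {3, 7}; by pigeonhole those values go to them, so strike 3, 7 from B, C, G, H.
H has just one choice, so H = 5. So B can't be 5.
B's domain is down to {8}, so B = 8. So C can't be 8.
So C = 9.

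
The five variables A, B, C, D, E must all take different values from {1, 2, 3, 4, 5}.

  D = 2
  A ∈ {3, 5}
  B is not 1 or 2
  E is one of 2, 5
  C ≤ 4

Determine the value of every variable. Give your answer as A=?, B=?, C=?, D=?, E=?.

D's domain is down to {2}, so D = 2. Eliminate 2 elsewhere: C, E.
E has just one choice, so E = 5. Strike 5 from A, B.
A's domain is down to {3}, so A = 3. Strike 3 from B, C.
That leaves B = 4. Strike 4 from C.
C has just one choice, so C = 1.

A=3, B=4, C=1, D=2, E=5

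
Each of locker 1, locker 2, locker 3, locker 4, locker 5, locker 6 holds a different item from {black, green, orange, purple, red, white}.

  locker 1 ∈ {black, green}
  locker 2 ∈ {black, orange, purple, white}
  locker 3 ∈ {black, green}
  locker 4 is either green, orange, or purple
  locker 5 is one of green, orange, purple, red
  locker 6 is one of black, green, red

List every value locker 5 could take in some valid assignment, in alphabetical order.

Among the 6 variables, white fits only locker 2 (and all 6 values in {black, green, orange, purple, red, white} must be used), so locker 2 = white.
The 2 variables locker 1 and locker 3 are confined to {black, green}, which locks those values in; drop them from locker 4, locker 5, locker 6.
That leaves locker 6 = red. Remove red from locker 5.
No further eliminations apply; locker 5 can still be any of orange, purple.

orange, purple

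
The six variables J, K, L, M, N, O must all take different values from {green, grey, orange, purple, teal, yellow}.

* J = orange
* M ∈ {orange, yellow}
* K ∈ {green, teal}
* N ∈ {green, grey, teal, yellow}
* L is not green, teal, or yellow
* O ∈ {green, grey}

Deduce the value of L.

purple

J must be orange (only option left). Eliminate orange elsewhere: L, M.
M has just one choice, so M = yellow. Eliminate yellow elsewhere: N.
Among the 4 still-open variables, purple fits only L (and all 4 values in {green, grey, purple, teal} must be used), so L = purple.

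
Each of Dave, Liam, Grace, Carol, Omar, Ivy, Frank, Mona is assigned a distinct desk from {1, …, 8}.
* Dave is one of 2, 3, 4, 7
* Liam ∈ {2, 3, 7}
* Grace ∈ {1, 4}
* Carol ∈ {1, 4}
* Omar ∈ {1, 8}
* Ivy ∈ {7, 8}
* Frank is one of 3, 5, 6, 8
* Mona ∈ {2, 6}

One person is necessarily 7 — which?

Ivy

The 8 variables together cover exactly {1, 2, 3, 4, 5, 6, 7, 8} — 8 values for 8 variables — and 5 appears only in Frank's list, so Frank = 5.
Among the 7 still-open variables, 6 fits only Mona (and all 7 values in {1, 2, 3, 4, 6, 7, 8} must be used), so Mona = 6.
Grace and Carol share exactly the 2 values {1, 4}; by pigeonhole those values go to them, so strike 1, 4 from Dave, Omar.
Omar must be 8 (only option left). Strike 8 from Ivy.
So 7 goes to Ivy.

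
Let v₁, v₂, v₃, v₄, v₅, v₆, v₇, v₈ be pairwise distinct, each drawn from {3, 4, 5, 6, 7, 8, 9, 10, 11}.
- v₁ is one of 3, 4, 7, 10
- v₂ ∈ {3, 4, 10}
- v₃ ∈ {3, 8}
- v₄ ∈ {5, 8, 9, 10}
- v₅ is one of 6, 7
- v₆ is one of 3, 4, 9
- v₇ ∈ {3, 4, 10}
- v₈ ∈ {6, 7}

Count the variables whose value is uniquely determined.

The 8 variables draw from only 8 values {3, 4, 5, 6, 7, 8, 9, 10}, so each is used; only v₄ can be 5, hence v₄ = 5.
Among the 7 still-open variables, 8 fits only v₃ (and all 7 values in {3, 4, 6, 7, 8, 9, 10} must be used), so v₃ = 8.
Among the 6 still-open variables, 9 fits only v₆ (and all 6 values in {3, 4, 6, 7, 9, 10} must be used), so v₆ = 9.
The 2 variables v₅ and v₈ are confined to {6, 7}, which locks those values in; drop them from v₁.
Determined: v₃=8, v₄=5, v₆=9. The other variables each still have more than one consistent value. That makes 3.

3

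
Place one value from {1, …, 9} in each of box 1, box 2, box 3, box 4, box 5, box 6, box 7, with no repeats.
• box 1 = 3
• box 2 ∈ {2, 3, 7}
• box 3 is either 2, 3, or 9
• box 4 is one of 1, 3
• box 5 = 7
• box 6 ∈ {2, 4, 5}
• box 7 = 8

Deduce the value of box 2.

box 1 has just one choice, so box 1 = 3. Eliminate 3 elsewhere: box 2, box 3, box 4.
box 4's domain is down to {1}, so box 4 = 1.
That leaves box 5 = 7. So box 2 can't be 7.
So box 2 = 2.

2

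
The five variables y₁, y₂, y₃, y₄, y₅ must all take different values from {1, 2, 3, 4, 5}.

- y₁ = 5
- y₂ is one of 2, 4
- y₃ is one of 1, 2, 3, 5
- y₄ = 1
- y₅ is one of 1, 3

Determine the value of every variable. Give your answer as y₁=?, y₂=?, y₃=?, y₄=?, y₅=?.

y₁=5, y₂=4, y₃=2, y₄=1, y₅=3

y₁'s domain is down to {5}, so y₁ = 5. So y₃ can't be 5.
That leaves y₄ = 1. Strike 1 from y₃, y₅.
That leaves y₅ = 3. Strike 3 from y₃.
That leaves y₃ = 2. Remove 2 from y₂.
y₂'s domain is down to {4}, so y₂ = 4.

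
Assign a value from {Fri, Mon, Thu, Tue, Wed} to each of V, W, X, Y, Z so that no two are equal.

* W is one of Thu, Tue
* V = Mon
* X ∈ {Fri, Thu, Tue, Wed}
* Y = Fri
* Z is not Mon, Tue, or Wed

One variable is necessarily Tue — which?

V has just one choice, so V = Mon.
Y has just one choice, so Y = Fri. Eliminate Fri elsewhere: X, Z.
Z must be Thu (only option left). So W, X can't be Thu.
So Tue goes to W.

W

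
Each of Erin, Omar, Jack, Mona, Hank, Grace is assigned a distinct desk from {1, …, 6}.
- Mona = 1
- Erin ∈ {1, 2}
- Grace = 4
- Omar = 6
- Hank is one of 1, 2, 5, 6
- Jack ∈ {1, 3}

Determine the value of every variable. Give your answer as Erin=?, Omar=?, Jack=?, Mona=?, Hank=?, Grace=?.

Omar must be 6 (only option left). So Hank can't be 6.
Mona must be 1 (only option left). Strike 1 from Erin, Jack, Hank.
That leaves Grace = 4.
Erin's domain is down to {2}, so Erin = 2. So Hank can't be 2.
Jack's domain is down to {3}, so Jack = 3.
Hank has just one choice, so Hank = 5.

Erin=2, Omar=6, Jack=3, Mona=1, Hank=5, Grace=4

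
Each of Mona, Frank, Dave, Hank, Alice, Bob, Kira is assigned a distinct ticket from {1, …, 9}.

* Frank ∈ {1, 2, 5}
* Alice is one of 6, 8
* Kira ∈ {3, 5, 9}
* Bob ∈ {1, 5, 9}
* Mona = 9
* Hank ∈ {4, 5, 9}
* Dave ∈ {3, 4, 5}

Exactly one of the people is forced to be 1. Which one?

Bob

Mona has just one choice, so Mona = 9. Remove 9 from Hank, Bob, Kira.
Dave, Hank, Kira share exactly the 3 values {3, 4, 5}; by pigeonhole those values go to them, so strike 3, 4, 5 from Frank, Bob.
So 1 goes to Bob.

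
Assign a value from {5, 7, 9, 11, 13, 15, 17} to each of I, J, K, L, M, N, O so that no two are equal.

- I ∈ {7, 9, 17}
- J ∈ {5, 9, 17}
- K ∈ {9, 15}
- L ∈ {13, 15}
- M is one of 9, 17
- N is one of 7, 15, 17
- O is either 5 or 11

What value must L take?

13

The 7 variables together cover exactly {5, 7, 9, 11, 13, 15, 17} — 7 values for 7 variables — and 11 appears only in O's list, so O = 11.
Among the 6 still-open variables, 5 fits only J (and all 6 values in {5, 7, 9, 13, 15, 17} must be used), so J = 5.
The 5 still-open variables draw from only 5 values {7, 9, 13, 15, 17}, so each is used; only L can be 13, hence L = 13.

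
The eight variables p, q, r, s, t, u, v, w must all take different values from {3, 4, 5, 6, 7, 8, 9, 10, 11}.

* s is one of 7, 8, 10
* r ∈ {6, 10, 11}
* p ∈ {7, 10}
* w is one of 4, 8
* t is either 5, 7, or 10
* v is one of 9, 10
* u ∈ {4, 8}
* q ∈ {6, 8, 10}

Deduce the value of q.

The 8 variables together cover exactly {4, 5, 6, 7, 8, 9, 10, 11} — 8 values for 8 variables — and 5 appears only in t's list, so t = 5.
The 7 still-open variables draw from only 7 values {4, 6, 7, 8, 9, 10, 11}, so each is used; only v can be 9, hence v = 9.
The 6 still-open variables draw from only 6 values {4, 6, 7, 8, 10, 11}, so each is used; only r can be 11, hence r = 11.
The 5 still-open variables together cover exactly {4, 6, 7, 8, 10} — 5 values for 5 variables — and 6 appears only in q's list, so q = 6.

6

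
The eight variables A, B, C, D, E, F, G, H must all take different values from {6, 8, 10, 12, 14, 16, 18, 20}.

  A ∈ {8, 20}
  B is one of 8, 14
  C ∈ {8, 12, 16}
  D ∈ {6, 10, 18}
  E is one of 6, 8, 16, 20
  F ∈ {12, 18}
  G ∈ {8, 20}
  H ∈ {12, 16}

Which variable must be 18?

F

The 8 variables together cover exactly {6, 8, 10, 12, 14, 16, 18, 20} — 8 values for 8 variables — and 10 appears only in D's list, so D = 10.
Among the 7 still-open variables, 6 fits only E (and all 7 values in {6, 8, 12, 14, 16, 18, 20} must be used), so E = 6.
The 6 still-open variables together cover exactly {8, 12, 14, 16, 18, 20} — 6 values for 6 variables — and 14 appears only in B's list, so B = 14.
The 5 still-open variables draw from only 5 values {8, 12, 16, 18, 20}, so each is used; only F can be 18, hence F = 18.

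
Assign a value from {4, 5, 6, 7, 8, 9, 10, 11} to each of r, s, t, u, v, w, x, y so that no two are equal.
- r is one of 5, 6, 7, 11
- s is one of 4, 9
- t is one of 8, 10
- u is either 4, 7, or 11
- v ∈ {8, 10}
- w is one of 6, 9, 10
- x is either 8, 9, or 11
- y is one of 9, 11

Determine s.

4

The 8 variables together cover exactly {4, 5, 6, 7, 8, 9, 10, 11} — 8 values for 8 variables — and 5 appears only in r's list, so r = 5.
Among the 7 still-open variables, 6 fits only w (and all 7 values in {4, 6, 7, 8, 9, 10, 11} must be used), so w = 6.
The 6 still-open variables draw from only 6 values {4, 7, 8, 9, 10, 11}, so each is used; only u can be 7, hence u = 7.
The 5 still-open variables draw from only 5 values {4, 8, 9, 10, 11}, so each is used; only s can be 4, hence s = 4.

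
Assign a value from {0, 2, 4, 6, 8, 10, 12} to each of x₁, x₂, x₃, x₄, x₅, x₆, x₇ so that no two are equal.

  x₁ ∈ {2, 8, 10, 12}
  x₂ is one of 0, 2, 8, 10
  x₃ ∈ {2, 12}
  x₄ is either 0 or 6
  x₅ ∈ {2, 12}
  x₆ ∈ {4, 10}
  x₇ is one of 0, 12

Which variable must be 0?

The 7 variables draw from only 7 values {0, 2, 4, 6, 8, 10, 12}, so each is used; only x₆ can be 4, hence x₆ = 4.
The 6 still-open variables draw from only 6 values {0, 2, 6, 8, 10, 12}, so each is used; only x₄ can be 6, hence x₄ = 6.
The 2 variables x₃ and x₅ are confined to {2, 12}, which locks those values in; drop them from x₁, x₂, x₇.
So 0 goes to x₇.

x₇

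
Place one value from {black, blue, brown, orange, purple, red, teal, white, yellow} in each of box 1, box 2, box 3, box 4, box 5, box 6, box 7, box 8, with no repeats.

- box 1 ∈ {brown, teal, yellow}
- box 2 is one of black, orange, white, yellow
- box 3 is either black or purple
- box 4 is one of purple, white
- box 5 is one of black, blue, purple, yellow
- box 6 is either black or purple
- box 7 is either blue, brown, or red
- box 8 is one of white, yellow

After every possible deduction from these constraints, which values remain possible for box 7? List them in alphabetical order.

The 2 variables box 3 and box 6 are confined to {black, purple}, which locks those values in; drop them from box 2, box 4, box 5.
box 4 must be white (only option left). Eliminate white elsewhere: box 2, box 8.
That leaves box 8 = yellow. Remove yellow from box 1, box 2, box 5.
box 2 has just one choice, so box 2 = orange.
box 5 has just one choice, so box 5 = blue. So box 7 can't be blue.
No further eliminations apply; box 7 can still be any of brown, red.

brown, red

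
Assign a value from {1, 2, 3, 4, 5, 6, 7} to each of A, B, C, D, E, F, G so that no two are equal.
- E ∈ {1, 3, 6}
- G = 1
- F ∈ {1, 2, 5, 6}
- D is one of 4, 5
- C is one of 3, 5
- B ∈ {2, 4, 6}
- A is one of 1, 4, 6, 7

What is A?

7

G must be 1 (only option left). Eliminate 1 elsewhere: A, E, F.
The 6 still-open variables together cover exactly {2, 3, 4, 5, 6, 7} — 6 values for 6 variables — and 7 appears only in A's list, so A = 7.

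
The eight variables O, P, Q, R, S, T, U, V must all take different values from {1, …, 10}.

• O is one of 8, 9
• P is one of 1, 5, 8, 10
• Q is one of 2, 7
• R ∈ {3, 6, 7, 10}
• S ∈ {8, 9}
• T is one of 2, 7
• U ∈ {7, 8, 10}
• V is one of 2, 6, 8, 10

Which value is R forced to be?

The 2 variables O and S are confined to {8, 9}, which locks those values in; drop them from P, U, V.
Q and T share exactly the 2 values {2, 7}; by pigeonhole those values go to them, so strike 2, 7 from R, U, V.
U's domain is down to {10}, so U = 10. Strike 10 from P, R, V.
V has just one choice, so V = 6. Remove 6 from R.
So R = 3.

3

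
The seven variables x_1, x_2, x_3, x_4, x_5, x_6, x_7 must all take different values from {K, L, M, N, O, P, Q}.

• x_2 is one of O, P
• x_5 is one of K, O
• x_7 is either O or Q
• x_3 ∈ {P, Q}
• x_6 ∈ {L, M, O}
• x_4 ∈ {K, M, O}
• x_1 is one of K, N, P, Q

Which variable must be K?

The 7 variables together cover exactly {K, L, M, N, O, P, Q} — 7 values for 7 variables — and L appears only in x_6's list, so x_6 = L.
The 6 still-open variables draw from only 6 values {K, M, N, O, P, Q}, so each is used; only x_4 can be M, hence x_4 = M.
The 5 still-open variables draw from only 5 values {K, N, O, P, Q}, so each is used; only x_1 can be N, hence x_1 = N.
Among the 4 still-open variables, K fits only x_5 (and all 4 values in {K, O, P, Q} must be used), so x_5 = K.

x_5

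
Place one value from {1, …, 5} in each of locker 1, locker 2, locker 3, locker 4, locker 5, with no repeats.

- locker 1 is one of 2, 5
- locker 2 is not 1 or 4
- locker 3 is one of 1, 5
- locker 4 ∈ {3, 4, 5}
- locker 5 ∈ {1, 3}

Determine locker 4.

4

The 5 variables draw from only 5 values {1, 2, 3, 4, 5}, so each is used; only locker 4 can be 4, hence locker 4 = 4.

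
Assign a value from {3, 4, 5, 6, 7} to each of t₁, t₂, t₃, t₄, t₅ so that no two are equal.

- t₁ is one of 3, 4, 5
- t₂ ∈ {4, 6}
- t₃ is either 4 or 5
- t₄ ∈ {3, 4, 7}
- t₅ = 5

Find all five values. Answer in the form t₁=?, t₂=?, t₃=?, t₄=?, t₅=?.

t₁=3, t₂=6, t₃=4, t₄=7, t₅=5

t₅'s domain is down to {5}, so t₅ = 5. Remove 5 from t₁, t₃.
t₃ has just one choice, so t₃ = 4. Remove 4 from t₁, t₂, t₄.
t₁ must be 3 (only option left). Strike 3 from t₄.
t₂'s domain is down to {6}, so t₂ = 6.
That leaves t₄ = 7.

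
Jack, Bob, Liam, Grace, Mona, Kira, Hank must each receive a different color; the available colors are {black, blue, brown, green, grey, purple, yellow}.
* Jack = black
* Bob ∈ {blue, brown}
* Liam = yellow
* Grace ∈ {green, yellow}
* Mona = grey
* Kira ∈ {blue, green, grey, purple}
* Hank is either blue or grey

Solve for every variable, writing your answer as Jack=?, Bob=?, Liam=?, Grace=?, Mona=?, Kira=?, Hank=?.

Jack=black, Bob=brown, Liam=yellow, Grace=green, Mona=grey, Kira=purple, Hank=blue

Jack has just one choice, so Jack = black.
That leaves Liam = yellow. So Grace can't be yellow.
That leaves Grace = green. Remove green from Kira.
Mona must be grey (only option left). So Kira, Hank can't be grey.
Hank has just one choice, so Hank = blue. So Bob, Kira can't be blue.
Bob has just one choice, so Bob = brown.
Kira has just one choice, so Kira = purple.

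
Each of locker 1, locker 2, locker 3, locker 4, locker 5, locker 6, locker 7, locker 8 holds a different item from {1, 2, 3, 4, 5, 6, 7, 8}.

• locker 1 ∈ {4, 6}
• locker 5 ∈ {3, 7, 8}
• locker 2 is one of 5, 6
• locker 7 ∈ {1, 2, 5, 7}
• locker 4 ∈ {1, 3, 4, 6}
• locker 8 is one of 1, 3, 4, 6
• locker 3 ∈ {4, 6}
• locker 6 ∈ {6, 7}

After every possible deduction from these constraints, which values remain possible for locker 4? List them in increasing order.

1, 3

Among the 8 variables, 2 fits only locker 7 (and all 8 values in {1, 2, 3, 4, 5, 6, 7, 8} must be used), so locker 7 = 2.
Among the 7 still-open variables, 5 fits only locker 2 (and all 7 values in {1, 3, 4, 5, 6, 7, 8} must be used), so locker 2 = 5.
Among the 6 still-open variables, 8 fits only locker 5 (and all 6 values in {1, 3, 4, 6, 7, 8} must be used), so locker 5 = 8.
Among the 5 still-open variables, 7 fits only locker 6 (and all 5 values in {1, 3, 4, 6, 7} must be used), so locker 6 = 7.
The 2 variables locker 1 and locker 3 are confined to {4, 6}, which locks those values in; drop them from locker 4, locker 8.
No further eliminations apply; locker 4 can still be any of 1, 3.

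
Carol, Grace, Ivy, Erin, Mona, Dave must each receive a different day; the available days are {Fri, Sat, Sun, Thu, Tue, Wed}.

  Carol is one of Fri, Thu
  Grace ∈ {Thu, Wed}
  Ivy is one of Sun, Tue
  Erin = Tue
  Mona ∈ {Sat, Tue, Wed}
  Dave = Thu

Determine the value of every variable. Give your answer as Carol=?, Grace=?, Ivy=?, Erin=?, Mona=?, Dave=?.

Erin has just one choice, so Erin = Tue. Strike Tue from Ivy, Mona.
That leaves Dave = Thu. Remove Thu from Carol, Grace.
Carol has just one choice, so Carol = Fri.
Grace has just one choice, so Grace = Wed. Strike Wed from Mona.
That leaves Ivy = Sun.
Mona's domain is down to {Sat}, so Mona = Sat.

Carol=Fri, Grace=Wed, Ivy=Sun, Erin=Tue, Mona=Sat, Dave=Thu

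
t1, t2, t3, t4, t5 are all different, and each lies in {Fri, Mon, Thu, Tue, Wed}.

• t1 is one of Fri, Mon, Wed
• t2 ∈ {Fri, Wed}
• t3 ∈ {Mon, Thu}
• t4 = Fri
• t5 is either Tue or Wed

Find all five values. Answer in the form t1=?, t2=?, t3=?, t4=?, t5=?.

t1=Mon, t2=Wed, t3=Thu, t4=Fri, t5=Tue

t4 must be Fri (only option left). Eliminate Fri elsewhere: t1, t2.
t2 must be Wed (only option left). Remove Wed from t1, t5.
t5's domain is down to {Tue}, so t5 = Tue.
t1 must be Mon (only option left). So t3 can't be Mon.
t3's domain is down to {Thu}, so t3 = Thu.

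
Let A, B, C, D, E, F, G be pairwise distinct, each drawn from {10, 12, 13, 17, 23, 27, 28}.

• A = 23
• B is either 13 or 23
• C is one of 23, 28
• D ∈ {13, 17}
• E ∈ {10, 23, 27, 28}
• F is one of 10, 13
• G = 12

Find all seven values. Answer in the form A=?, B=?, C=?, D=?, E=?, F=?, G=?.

A must be 23 (only option left). Remove 23 from B, C, E.
B's domain is down to {13}, so B = 13. Eliminate 13 elsewhere: D, F.
C has just one choice, so C = 28. Eliminate 28 elsewhere: E.
D has just one choice, so D = 17.
F has just one choice, so F = 10. Eliminate 10 elsewhere: E.
That leaves G = 12.
E must be 27 (only option left).

A=23, B=13, C=28, D=17, E=27, F=10, G=12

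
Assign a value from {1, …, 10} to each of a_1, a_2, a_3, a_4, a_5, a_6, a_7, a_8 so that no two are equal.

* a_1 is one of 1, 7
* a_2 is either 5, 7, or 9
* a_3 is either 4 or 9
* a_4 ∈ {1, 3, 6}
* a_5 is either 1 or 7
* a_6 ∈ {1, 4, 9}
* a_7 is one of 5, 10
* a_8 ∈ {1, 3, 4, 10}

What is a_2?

The 8 variables together cover exactly {1, 3, 4, 5, 6, 7, 9, 10} — 8 values for 8 variables — and 6 appears only in a_4's list, so a_4 = 6.
Among the 7 still-open variables, 3 fits only a_8 (and all 7 values in {1, 3, 4, 5, 7, 9, 10} must be used), so a_8 = 3.
The 6 still-open variables together cover exactly {1, 4, 5, 7, 9, 10} — 6 values for 6 variables — and 10 appears only in a_7's list, so a_7 = 10.
The 5 still-open variables together cover exactly {1, 4, 5, 7, 9} — 5 values for 5 variables — and 5 appears only in a_2's list, so a_2 = 5.

5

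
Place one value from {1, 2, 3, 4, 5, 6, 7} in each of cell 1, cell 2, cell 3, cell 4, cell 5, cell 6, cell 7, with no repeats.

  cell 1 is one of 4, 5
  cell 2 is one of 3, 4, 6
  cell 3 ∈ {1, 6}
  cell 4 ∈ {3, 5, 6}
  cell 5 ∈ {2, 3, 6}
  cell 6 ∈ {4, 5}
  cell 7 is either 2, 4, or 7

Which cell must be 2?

The 7 variables draw from only 7 values {1, 2, 3, 4, 5, 6, 7}, so each is used; only cell 3 can be 1, hence cell 3 = 1.
The 6 still-open variables draw from only 6 values {2, 3, 4, 5, 6, 7}, so each is used; only cell 7 can be 7, hence cell 7 = 7.
The 5 still-open variables draw from only 5 values {2, 3, 4, 5, 6}, so each is used; only cell 5 can be 2, hence cell 5 = 2.

cell 5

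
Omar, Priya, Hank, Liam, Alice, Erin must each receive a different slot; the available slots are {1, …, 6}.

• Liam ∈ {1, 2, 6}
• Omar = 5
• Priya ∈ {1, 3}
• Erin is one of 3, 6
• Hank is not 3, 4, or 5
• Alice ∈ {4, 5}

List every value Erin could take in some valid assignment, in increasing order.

Omar has just one choice, so Omar = 5. Remove 5 from Alice.
Alice must be 4 (only option left).
No further eliminations apply; Erin can still be any of 3, 6.

3, 6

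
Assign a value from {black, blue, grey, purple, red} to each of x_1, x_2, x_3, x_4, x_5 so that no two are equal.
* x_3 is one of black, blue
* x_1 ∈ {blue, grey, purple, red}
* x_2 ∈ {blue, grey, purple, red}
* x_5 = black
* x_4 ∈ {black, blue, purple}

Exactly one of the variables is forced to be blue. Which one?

x_3

x_5's domain is down to {black}, so x_5 = black. Eliminate black elsewhere: x_3, x_4.
So blue goes to x_3.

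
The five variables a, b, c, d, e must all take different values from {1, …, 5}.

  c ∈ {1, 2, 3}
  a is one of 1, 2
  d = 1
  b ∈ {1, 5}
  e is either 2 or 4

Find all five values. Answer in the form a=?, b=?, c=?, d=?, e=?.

d must be 1 (only option left). Remove 1 from a, b, c.
a must be 2 (only option left). Eliminate 2 elsewhere: c, e.
That leaves b = 5.
That leaves c = 3.
e must be 4 (only option left).

a=2, b=5, c=3, d=1, e=4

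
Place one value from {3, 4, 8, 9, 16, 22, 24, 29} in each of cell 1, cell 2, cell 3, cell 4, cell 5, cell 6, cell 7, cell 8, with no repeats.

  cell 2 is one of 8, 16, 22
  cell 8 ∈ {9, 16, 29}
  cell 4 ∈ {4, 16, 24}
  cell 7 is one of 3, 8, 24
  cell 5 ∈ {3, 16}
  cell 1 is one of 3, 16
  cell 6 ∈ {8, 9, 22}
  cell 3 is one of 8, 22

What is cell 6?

9

The 8 variables together cover exactly {3, 4, 8, 9, 16, 22, 24, 29} — 8 values for 8 variables — and 4 appears only in cell 4's list, so cell 4 = 4.
The 7 still-open variables together cover exactly {3, 8, 9, 16, 22, 24, 29} — 7 values for 7 variables — and 24 appears only in cell 7's list, so cell 7 = 24.
The 6 still-open variables draw from only 6 values {3, 8, 9, 16, 22, 29}, so each is used; only cell 8 can be 29, hence cell 8 = 29.
The 5 still-open variables together cover exactly {3, 8, 9, 16, 22} — 5 values for 5 variables — and 9 appears only in cell 6's list, so cell 6 = 9.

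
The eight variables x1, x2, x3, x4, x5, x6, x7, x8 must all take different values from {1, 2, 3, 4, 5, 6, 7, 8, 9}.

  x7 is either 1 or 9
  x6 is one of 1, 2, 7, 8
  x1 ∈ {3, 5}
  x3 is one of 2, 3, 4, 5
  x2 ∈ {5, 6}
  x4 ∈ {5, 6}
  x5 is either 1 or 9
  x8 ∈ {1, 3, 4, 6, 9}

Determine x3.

2

x2 and x4 share exactly the 2 values {5, 6}; by pigeonhole those values go to them, so strike 5, 6 from x1, x3, x8.
That leaves x1 = 3. Strike 3 from x3, x8.
The 2 variables x5 and x7 are confined to {1, 9}, which locks those values in; drop them from x6, x8.
x8 must be 4 (only option left). Strike 4 from x3.
So x3 = 2.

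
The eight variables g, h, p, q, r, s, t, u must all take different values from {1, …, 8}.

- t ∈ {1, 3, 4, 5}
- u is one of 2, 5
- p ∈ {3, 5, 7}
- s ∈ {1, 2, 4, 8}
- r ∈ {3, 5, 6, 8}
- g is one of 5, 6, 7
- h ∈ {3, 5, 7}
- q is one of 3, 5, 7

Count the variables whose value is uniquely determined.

3

h, p, q share exactly the 3 values {3, 5, 7}; by pigeonhole those values go to them, so strike 3, 5, 7 from g, r, t, u.
g has just one choice, so g = 6. So r can't be 6.
r's domain is down to {8}, so r = 8. So s can't be 8.
u's domain is down to {2}, so u = 2. Strike 2 from s.
Determined: g=6, r=8, u=2. The other variables each still have more than one consistent value. That makes 3.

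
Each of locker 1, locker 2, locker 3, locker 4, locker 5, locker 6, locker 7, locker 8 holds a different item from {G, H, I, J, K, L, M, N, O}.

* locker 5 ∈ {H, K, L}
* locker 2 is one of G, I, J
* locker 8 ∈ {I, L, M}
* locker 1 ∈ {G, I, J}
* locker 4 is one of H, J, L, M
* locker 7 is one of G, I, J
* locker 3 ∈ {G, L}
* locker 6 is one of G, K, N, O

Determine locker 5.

The 3 variables locker 1, locker 2, locker 7 are confined to {G, I, J}, which locks those values in; drop them from locker 3, locker 4, locker 6, locker 8.
locker 3 must be L (only option left). So locker 4, locker 5, locker 8 can't be L.
locker 8 must be M (only option left). Remove M from locker 4.
locker 4 has just one choice, so locker 4 = H. Eliminate H elsewhere: locker 5.
So locker 5 = K.

K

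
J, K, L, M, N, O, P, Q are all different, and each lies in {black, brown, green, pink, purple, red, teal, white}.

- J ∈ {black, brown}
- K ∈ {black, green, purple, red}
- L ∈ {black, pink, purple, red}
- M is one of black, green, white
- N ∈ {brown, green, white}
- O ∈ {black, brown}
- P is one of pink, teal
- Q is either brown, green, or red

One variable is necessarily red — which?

The 8 variables together cover exactly {black, brown, green, pink, purple, red, teal, white} — 8 values for 8 variables — and teal appears only in P's list, so P = teal.
The 7 still-open variables draw from only 7 values {black, brown, green, pink, purple, red, white}, so each is used; only L can be pink, hence L = pink.
Among the 6 still-open variables, purple fits only K (and all 6 values in {black, brown, green, purple, red, white} must be used), so K = purple.
Among the 5 still-open variables, red fits only Q (and all 5 values in {black, brown, green, red, white} must be used), so Q = red.

Q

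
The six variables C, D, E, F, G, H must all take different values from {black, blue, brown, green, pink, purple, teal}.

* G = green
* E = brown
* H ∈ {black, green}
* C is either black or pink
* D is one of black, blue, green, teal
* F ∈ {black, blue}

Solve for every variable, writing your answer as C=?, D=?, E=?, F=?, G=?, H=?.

C=pink, D=teal, E=brown, F=blue, G=green, H=black

E must be brown (only option left).
G has just one choice, so G = green. Strike green from D, H.
H must be black (only option left). Eliminate black elsewhere: C, D, F.
That leaves C = pink.
F's domain is down to {blue}, so F = blue. So D can't be blue.
D must be teal (only option left).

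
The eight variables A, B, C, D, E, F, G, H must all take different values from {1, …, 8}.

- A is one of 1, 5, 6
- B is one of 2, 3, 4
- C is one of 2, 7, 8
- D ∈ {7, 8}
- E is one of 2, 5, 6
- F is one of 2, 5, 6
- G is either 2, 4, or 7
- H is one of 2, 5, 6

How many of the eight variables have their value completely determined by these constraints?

The 8 variables draw from only 8 values {1, 2, 3, 4, 5, 6, 7, 8}, so each is used; only A can be 1, hence A = 1.
The 7 still-open variables draw from only 7 values {2, 3, 4, 5, 6, 7, 8}, so each is used; only B can be 3, hence B = 3.
Among the 6 still-open variables, 4 fits only G (and all 6 values in {2, 4, 5, 6, 7, 8} must be used), so G = 4.
E, F, H share exactly the 3 values {2, 5, 6}; by pigeonhole those values go to them, so strike 2, 5, 6 from C.
Determined: A=1, B=3, G=4. The other variables each still have more than one consistent value. That makes 3.

3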